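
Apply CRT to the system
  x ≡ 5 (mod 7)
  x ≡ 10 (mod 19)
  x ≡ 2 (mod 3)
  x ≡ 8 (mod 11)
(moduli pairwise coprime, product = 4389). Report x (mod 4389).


Product of moduli M = 7 · 19 · 3 · 11 = 4389.
Merge one congruence at a time:
  Start: x ≡ 5 (mod 7).
  Combine with x ≡ 10 (mod 19); new modulus lcm = 133.
    Write x = 5 + 7·t and substitute into x ≡ 10 (mod 19): 7·t ≡ 10 − 5 = 5 (mod 19).
    The inverse of 7 mod 19 is 11 (since 7·11 = 77 = 4·19 + 1), so t ≡ 11·5 = 55 ≡ 17 (mod 19).
    Then x = 5 + 7·17 = 124, valid modulo lcm(7, 19) = 133: x ≡ 124 (mod 133).
  Combine with x ≡ 2 (mod 3); new modulus lcm = 399.
    Write x = 124 + 133·t and substitute into x ≡ 2 (mod 3): 133·t ≡ 2 − 124 = -122 (mod 3).
    Reduce coefficients mod 3: 1·t ≡ 1 (mod 3).
    So t ≡ 1 (mod 3).
    Then x = 124 + 133·1 = 257, valid modulo lcm(133, 3) = 399: x ≡ 257 (mod 399).
  Combine with x ≡ 8 (mod 11); new modulus lcm = 4389.
    Write x = 257 + 399·t and substitute into x ≡ 8 (mod 11): 399·t ≡ 8 − 257 = -249 (mod 11).
    Reduce coefficients mod 11: 3·t ≡ 4 (mod 11).
    The inverse of 3 mod 11 is 4 (since 3·4 = 12 = 1·11 + 1), so t ≡ 4·4 = 16 ≡ 5 (mod 11).
    Then x = 257 + 399·5 = 2252, valid modulo lcm(399, 11) = 4389: x ≡ 2252 (mod 4389).
Verify against each original: 2252 mod 7 = 5, 2252 mod 19 = 10, 2252 mod 3 = 2, 2252 mod 11 = 8.

x ≡ 2252 (mod 4389).


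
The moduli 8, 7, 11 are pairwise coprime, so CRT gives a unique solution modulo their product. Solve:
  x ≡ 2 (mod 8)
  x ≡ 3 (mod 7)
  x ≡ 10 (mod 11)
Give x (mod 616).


Moduli 8, 7, 11 are pairwise coprime; by CRT there is a unique solution modulo M = 8 · 7 · 11 = 616.
Solve pairwise, accumulating the modulus:
  Start with x ≡ 2 (mod 8).
  Combine with x ≡ 3 (mod 7): since gcd(8, 7) = 1, we get a unique residue mod 56.
    Write x = 2 + 8·t and substitute into x ≡ 3 (mod 7): 8·t ≡ 3 − 2 = 1 (mod 7).
    Reduce coefficients mod 7: 1·t ≡ 1 (mod 7).
    So t ≡ 1 (mod 7).
    Then x = 2 + 8·1 = 10, valid modulo lcm(8, 7) = 56: x ≡ 10 (mod 56).
  Combine with x ≡ 10 (mod 11): since gcd(56, 11) = 1, we get a unique residue mod 616.
    Write x = 10 + 56·t and substitute into x ≡ 10 (mod 11): 56·t ≡ 10 − 10 = 0 (mod 11).
    Reduce coefficients mod 11: 1·t ≡ 0 (mod 11).
    So t ≡ 0 (mod 11).
    Then x = 10 + 56·0 = 10, valid modulo lcm(56, 11) = 616: x ≡ 10 (mod 616).
Verify: 10 mod 8 = 2 ✓, 10 mod 7 = 3 ✓, 10 mod 11 = 10 ✓.

x ≡ 10 (mod 616).


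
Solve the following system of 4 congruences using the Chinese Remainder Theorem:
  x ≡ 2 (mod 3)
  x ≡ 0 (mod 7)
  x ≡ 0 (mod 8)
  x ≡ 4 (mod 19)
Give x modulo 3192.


Product of moduli M = 3 · 7 · 8 · 19 = 3192.
Merge one congruence at a time:
  Start: x ≡ 2 (mod 3).
  Combine with x ≡ 0 (mod 7); new modulus lcm = 21.
    Write x = 2 + 3·t and substitute into x ≡ 0 (mod 7): 3·t ≡ 0 − 2 = -2 (mod 7).
    Reduce coefficients mod 7: 3·t ≡ 5 (mod 7).
    The inverse of 3 mod 7 is 5 (since 3·5 = 15 = 2·7 + 1), so t ≡ 5·5 = 25 ≡ 4 (mod 7).
    Then x = 2 + 3·4 = 14, valid modulo lcm(3, 7) = 21: x ≡ 14 (mod 21).
  Combine with x ≡ 0 (mod 8); new modulus lcm = 168.
    Write x = 14 + 21·t and substitute into x ≡ 0 (mod 8): 21·t ≡ 0 − 14 = -14 (mod 8).
    Reduce coefficients mod 8: 5·t ≡ 2 (mod 8).
    The inverse of 5 mod 8 is 5 (since 5·5 = 25 = 3·8 + 1), so t ≡ 5·2 = 10 ≡ 2 (mod 8).
    Then x = 14 + 21·2 = 56, valid modulo lcm(21, 8) = 168: x ≡ 56 (mod 168).
  Combine with x ≡ 4 (mod 19); new modulus lcm = 3192.
    Write x = 56 + 168·t and substitute into x ≡ 4 (mod 19): 168·t ≡ 4 − 56 = -52 (mod 19).
    Reduce coefficients mod 19: 16·t ≡ 5 (mod 19).
    The inverse of 16 mod 19 is 6 (since 16·6 = 96 = 5·19 + 1), so t ≡ 6·5 = 30 ≡ 11 (mod 19).
    Then x = 56 + 168·11 = 1904, valid modulo lcm(168, 19) = 3192: x ≡ 1904 (mod 3192).
Verify against each original: 1904 mod 3 = 2, 1904 mod 7 = 0, 1904 mod 8 = 0, 1904 mod 19 = 4.

x ≡ 1904 (mod 3192).


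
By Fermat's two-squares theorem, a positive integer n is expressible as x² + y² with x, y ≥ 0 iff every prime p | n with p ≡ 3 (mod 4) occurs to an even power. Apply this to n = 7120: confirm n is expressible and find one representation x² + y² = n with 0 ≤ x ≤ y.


Step 1: Factor n = 7120 = 2^4 · 5 · 89.
Step 2: Check the mod-4 condition on each prime factor: 2 = 2 (special); 5 ≡ 1 (mod 4), exponent 1; 89 ≡ 1 (mod 4), exponent 1.
All primes ≡ 3 (mod 4) appear to even exponent (or don't appear), so by the two-squares theorem n IS expressible as a sum of two squares.
Step 3: Build a representation. Group n = k² · m with k = 4 and m = 5 · 89 = 445 (a product of primes ≡ 1 (mod 4)); a representation of m scales to one of n via (k·x)² + (k·y)² = k²(x² + y²). Each prime p ≡ 1 (mod 4) is itself a sum of two squares; find a² by testing p − a² for a perfect square:
  5: 5 − 1² = 4 = 2² ⇒ 5 = 1² + 2².
  89: 89 − 1² = 88, 89 − 2² = 85, 89 − 3² = 80, 89 − 4² = 73, 89 − 5² = 64 = 8² ⇒ 89 = 5² + 8².
  Combine using the Brahmagupta–Fibonacci identity (a² + b²)(c² + d²) = (ac − bd)² + (ad + bc)² = (ac + bd)² + (ad − bc)²:
  5 · 89 = 445: from (1² + 2²)(5² + 8²), take (1·5 − 2·8, 1·8 + 2·5) = (5 − 16, 8 + 10) = (-11, 18); dropping signs (only squares matter) gives (11, 18); check 11² + 18² = 121 + 324 = 445 ✓.
  Scale by k = 4: (4·11, 4·18) = (44, 72).
Step 4: Order so x ≤ y and verify: 44² + 72² = 1936 + 5184 = 7120 = n. ✓

n = 7120 = 44² + 72² (one valid representation with x ≤ y).


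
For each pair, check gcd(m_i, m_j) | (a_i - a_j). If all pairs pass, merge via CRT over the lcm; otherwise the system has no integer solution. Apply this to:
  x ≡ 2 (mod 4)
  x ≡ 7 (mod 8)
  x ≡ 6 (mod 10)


Moduli 4, 8, 10 are not pairwise coprime, so CRT works modulo lcm(m_i) when all pairwise compatibility conditions hold.
Pairwise compatibility: gcd(m_i, m_j) must divide a_i - a_j for every pair.
Merge one congruence at a time:
  Start: x ≡ 2 (mod 4).
  Combine with x ≡ 7 (mod 8): gcd(4, 8) = 4, and 7 - 2 = 5 is NOT divisible by 4.
    ⇒ system is inconsistent (no integer solution).

No solution (the system is inconsistent).


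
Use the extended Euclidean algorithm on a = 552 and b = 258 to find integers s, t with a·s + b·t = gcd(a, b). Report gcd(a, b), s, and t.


Euclidean algorithm on (552, 258) — divide until remainder is 0:
  552 = 2 · 258 + 36
  258 = 7 · 36 + 6
  36 = 6 · 6 + 0
gcd(552, 258) = 6.
Track Bezout coefficients alongside the remainders: start with r₀ = 552 = a·1 + b·0 (s = 1, t = 0) and r₁ = 258 = a·0 + b·1 (s = 0, t = 1); each new remainder r_{k+1} = r_{k-1} − q_k·r_k inherits s_{k+1} = s_{k-1} − q_k·s_k, t_{k+1} = t_{k-1} − q_k·t_k, so r_k = a·s_k + b·t_k at every step:
  q = 2: r = 36, s = 1 − 2·0 = 1, t = 0 − 2·1 = -2  (check: 552·1 + 258·(-2) = 36)
  q = 7: r = 6, s = 0 − 7·1 = -7, t = 1 − 7·(-2) = 15  (check: 552·(-7) + 258·15 = 6)
The row with r = 6 (the gcd) gives the Bezout coefficients s = -7, t = 15.
Result: 552 · (-7) + 258 · (15) = 6.

gcd(552, 258) = 6; s = -7, t = 15 (check: 552·(-7) + 258·15 = 6).


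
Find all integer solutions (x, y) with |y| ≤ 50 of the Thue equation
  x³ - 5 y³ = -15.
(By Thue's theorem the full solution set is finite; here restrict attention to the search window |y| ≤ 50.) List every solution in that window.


The equation is x³ - 5y³ = -15. For fixed y, x³ = 5·y³ − 15, so a solution requires the RHS to be a perfect cube.
Strategy: iterate y from -50 to 50, compute RHS = 5·y³ − 15, and check whether it is a (positive or negative) perfect cube.
Check small values of y:
  y = 0: RHS = -15 is not a perfect cube.
  y = 1: RHS = -10 is not a perfect cube.
  y = -1: RHS = -20 is not a perfect cube.
  y = 2: RHS = 25 is not a perfect cube.
  y = -2: RHS = -55 is not a perfect cube.
  y = 3: RHS = 120 is not a perfect cube.
  y = -3: RHS = -150 is not a perfect cube.
Continuing the search up to |y| = 50 finds no solutions either.
No (x, y) in the scanned range satisfies the equation.

No integer solutions with |y| ≤ 50.


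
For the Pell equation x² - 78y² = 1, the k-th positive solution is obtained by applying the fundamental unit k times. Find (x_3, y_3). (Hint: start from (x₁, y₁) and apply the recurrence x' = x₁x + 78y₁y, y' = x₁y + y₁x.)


Step 1: Find the fundamental solution (x₁, y₁) of x² - 78y² = 1.
  Expand √78 as a continued fraction. a₀ = ⌊√78⌋ = 8; iterate m_{k+1} = d_k·a_k − m_k, d_{k+1} = (78 − m_{k+1}²)/d_k, a_{k+1} = ⌊(a₀ + m_{k+1})/d_{k+1}⌋ (starting m₀ = 0, d₀ = 1), with convergents p_k = a_k·p_{k-1} + p_{k-2}, q_k = a_k·q_{k-1} + q_{k-2} (p₋₁ = 1, q₋₁ = 0):
  k = 0: a₀ = 8; p₀/q₀ = 8/1; p₀² − 78·q₀² = 64 − 78 = -14.
  k = 1: m = 8, d = 14, a = ⌊(8 + 8)/14⌋ = 1; p/q = (1·8 + 1)/(1·1 + 0) = 9/1; p² − 78·q² = 81 − 78 = 3.
  k = 2: m = 6, d = 3, a = ⌊(8 + 6)/3⌋ = 4; p/q = (4·9 + 8)/(4·1 + 1) = 44/5; p² − 78·q² = 1936 − 1950 = -14.
  k = 3: m = 6, d = 14, a = ⌊(8 + 6)/14⌋ = 1; p/q = (1·44 + 9)/(1·5 + 1) = 53/6; p² − 78·q² = 2809 − 2808 = 1.
  The first convergent with p² − 78·q² = 1 gives the fundamental solution (x₁, y₁) = (53, 6).
Step 2: Apply the recurrence (x_{n+1}, y_{n+1}) = (x₁x_n + 78y₁y_n, x₁y_n + y₁x_n) repeatedly.
  From (x_1, y_1) = (53, 6): x_2 = 53·53 + 78·6·6 = 5617; y_2 = 53·6 + 6·53 = 636.
  From (x_2, y_2) = (5617, 636): x_3 = 53·5617 + 78·6·636 = 595349; y_3 = 53·636 + 6·5617 = 67410.
Step 3: Verify x_3² - 78·y_3² = 354440431801 - 354440431800 = 1 (should be 1). ✓

(x_1, y_1) = (53, 6); (x_3, y_3) = (595349, 67410).


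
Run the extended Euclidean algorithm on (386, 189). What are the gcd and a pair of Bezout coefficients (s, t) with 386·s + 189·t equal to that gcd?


Euclidean algorithm on (386, 189) — divide until remainder is 0:
  386 = 2 · 189 + 8
  189 = 23 · 8 + 5
  8 = 1 · 5 + 3
  5 = 1 · 3 + 2
  3 = 1 · 2 + 1
  2 = 2 · 1 + 0
gcd(386, 189) = 1.
Track Bezout coefficients alongside the remainders: start with r₀ = 386 = a·1 + b·0 (s = 1, t = 0) and r₁ = 189 = a·0 + b·1 (s = 0, t = 1); each new remainder r_{k+1} = r_{k-1} − q_k·r_k inherits s_{k+1} = s_{k-1} − q_k·s_k, t_{k+1} = t_{k-1} − q_k·t_k, so r_k = a·s_k + b·t_k at every step:
  q = 2: r = 8, s = 1 − 2·0 = 1, t = 0 − 2·1 = -2  (check: 386·1 + 189·(-2) = 8)
  q = 23: r = 5, s = 0 − 23·1 = -23, t = 1 − 23·(-2) = 47  (check: 386·(-23) + 189·47 = 5)
  q = 1: r = 3, s = 1 − 1·(-23) = 24, t = -2 − 1·47 = -49  (check: 386·24 + 189·(-49) = 3)
  q = 1: r = 2, s = -23 − 1·24 = -47, t = 47 − 1·(-49) = 96  (check: 386·(-47) + 189·96 = 2)
  q = 1: r = 1, s = 24 − 1·(-47) = 71, t = -49 − 1·96 = -145  (check: 386·71 + 189·(-145) = 1)
The row with r = 1 (the gcd) gives the Bezout coefficients s = 71, t = -145.
Result: 386 · (71) + 189 · (-145) = 1.

gcd(386, 189) = 1; s = 71, t = -145 (check: 386·71 + 189·(-145) = 1).


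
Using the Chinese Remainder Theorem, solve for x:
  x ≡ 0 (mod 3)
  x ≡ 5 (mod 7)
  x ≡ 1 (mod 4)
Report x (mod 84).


Moduli 3, 7, 4 are pairwise coprime; by CRT there is a unique solution modulo M = 3 · 7 · 4 = 84.
Solve pairwise, accumulating the modulus:
  Start with x ≡ 0 (mod 3).
  Combine with x ≡ 5 (mod 7): since gcd(3, 7) = 1, we get a unique residue mod 21.
    Write x = 0 + 3·t and substitute into x ≡ 5 (mod 7): 3·t ≡ 5 − 0 = 5 (mod 7).
    The inverse of 3 mod 7 is 5 (since 3·5 = 15 = 2·7 + 1), so t ≡ 5·5 = 25 ≡ 4 (mod 7).
    Then x = 0 + 3·4 = 12, valid modulo lcm(3, 7) = 21: x ≡ 12 (mod 21).
  Combine with x ≡ 1 (mod 4): since gcd(21, 4) = 1, we get a unique residue mod 84.
    Write x = 12 + 21·t and substitute into x ≡ 1 (mod 4): 21·t ≡ 1 − 12 = -11 (mod 4).
    Reduce coefficients mod 4: 1·t ≡ 1 (mod 4).
    So t ≡ 1 (mod 4).
    Then x = 12 + 21·1 = 33, valid modulo lcm(21, 4) = 84: x ≡ 33 (mod 84).
Verify: 33 mod 3 = 0 ✓, 33 mod 7 = 5 ✓, 33 mod 4 = 1 ✓.

x ≡ 33 (mod 84).


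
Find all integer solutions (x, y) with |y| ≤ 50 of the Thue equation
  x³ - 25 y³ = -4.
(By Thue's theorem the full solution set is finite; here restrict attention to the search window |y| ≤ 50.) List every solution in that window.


The equation is x³ - 25y³ = -4. For fixed y, x³ = 25·y³ − 4, so a solution requires the RHS to be a perfect cube.
Strategy: iterate y from -50 to 50, compute RHS = 25·y³ − 4, and check whether it is a (positive or negative) perfect cube.
Check small values of y:
  y = 0: RHS = -4 is not a perfect cube.
  y = 1: RHS = 21 is not a perfect cube.
  y = -1: RHS = -29 is not a perfect cube.
  y = 2: RHS = 196 is not a perfect cube.
  y = -2: RHS = -204 is not a perfect cube.
  y = 3: RHS = 671 is not a perfect cube.
  y = -3: RHS = -679 is not a perfect cube.
Continuing the search up to |y| = 50 finds no solutions either.
No (x, y) in the scanned range satisfies the equation.

No integer solutions with |y| ≤ 50.


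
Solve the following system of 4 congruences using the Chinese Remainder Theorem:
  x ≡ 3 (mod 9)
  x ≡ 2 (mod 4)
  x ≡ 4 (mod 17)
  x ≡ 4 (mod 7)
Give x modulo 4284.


Product of moduli M = 9 · 4 · 17 · 7 = 4284.
Merge one congruence at a time:
  Start: x ≡ 3 (mod 9).
  Combine with x ≡ 2 (mod 4); new modulus lcm = 36.
    Write x = 3 + 9·t and substitute into x ≡ 2 (mod 4): 9·t ≡ 2 − 3 = -1 (mod 4).
    Reduce coefficients mod 4: 1·t ≡ 3 (mod 4).
    So t ≡ 3 (mod 4).
    Then x = 3 + 9·3 = 30, valid modulo lcm(9, 4) = 36: x ≡ 30 (mod 36).
  Combine with x ≡ 4 (mod 17); new modulus lcm = 612.
    Write x = 30 + 36·t and substitute into x ≡ 4 (mod 17): 36·t ≡ 4 − 30 = -26 (mod 17).
    Reduce coefficients mod 17: 2·t ≡ 8 (mod 17).
    The inverse of 2 mod 17 is 9 (since 2·9 = 18 = 1·17 + 1), so t ≡ 9·8 = 72 ≡ 4 (mod 17).
    Then x = 30 + 36·4 = 174, valid modulo lcm(36, 17) = 612: x ≡ 174 (mod 612).
  Combine with x ≡ 4 (mod 7); new modulus lcm = 4284.
    Write x = 174 + 612·t and substitute into x ≡ 4 (mod 7): 612·t ≡ 4 − 174 = -170 (mod 7).
    Reduce coefficients mod 7: 3·t ≡ 5 (mod 7).
    The inverse of 3 mod 7 is 5 (since 3·5 = 15 = 2·7 + 1), so t ≡ 5·5 = 25 ≡ 4 (mod 7).
    Then x = 174 + 612·4 = 2622, valid modulo lcm(612, 7) = 4284: x ≡ 2622 (mod 4284).
Verify against each original: 2622 mod 9 = 3, 2622 mod 4 = 2, 2622 mod 17 = 4, 2622 mod 7 = 4.

x ≡ 2622 (mod 4284).


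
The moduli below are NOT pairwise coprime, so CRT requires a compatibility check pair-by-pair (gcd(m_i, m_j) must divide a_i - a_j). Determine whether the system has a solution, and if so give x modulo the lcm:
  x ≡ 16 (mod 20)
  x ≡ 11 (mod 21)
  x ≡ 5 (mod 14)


Moduli 20, 21, 14 are not pairwise coprime, so CRT works modulo lcm(m_i) when all pairwise compatibility conditions hold.
Pairwise compatibility: gcd(m_i, m_j) must divide a_i - a_j for every pair.
Merge one congruence at a time:
  Start: x ≡ 16 (mod 20).
  Combine with x ≡ 11 (mod 21): gcd(20, 21) = 1; 11 - 16 = -5, which IS divisible by 1, so compatible.
    Write x = 16 + 20·t and substitute into x ≡ 11 (mod 21): 20·t ≡ 11 − 16 = -5 (mod 21).
    Reduce coefficients mod 21: 20·t ≡ 16 (mod 21).
    The inverse of 20 mod 21 is 20 (since 20·20 = 400 = 19·21 + 1), so t ≡ 20·16 = 320 ≡ 5 (mod 21).
    Then x = 16 + 20·5 = 116, valid modulo lcm(20, 21) = 420: x ≡ 116 (mod 420).
  Combine with x ≡ 5 (mod 14): gcd(420, 14) = 14, and 5 - 116 = -111 is NOT divisible by 14.
    ⇒ system is inconsistent (no integer solution).

No solution (the system is inconsistent).


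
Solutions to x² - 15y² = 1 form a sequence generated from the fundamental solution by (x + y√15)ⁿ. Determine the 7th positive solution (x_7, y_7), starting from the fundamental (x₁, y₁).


Step 1: Find the fundamental solution (x₁, y₁) of x² - 15y² = 1.
  Expand √15 as a continued fraction. a₀ = ⌊√15⌋ = 3; iterate m_{k+1} = d_k·a_k − m_k, d_{k+1} = (15 − m_{k+1}²)/d_k, a_{k+1} = ⌊(a₀ + m_{k+1})/d_{k+1}⌋ (starting m₀ = 0, d₀ = 1), with convergents p_k = a_k·p_{k-1} + p_{k-2}, q_k = a_k·q_{k-1} + q_{k-2} (p₋₁ = 1, q₋₁ = 0):
  k = 0: a₀ = 3; p₀/q₀ = 3/1; p₀² − 15·q₀² = 9 − 15 = -6.
  k = 1: m = 3, d = 6, a = ⌊(3 + 3)/6⌋ = 1; p/q = (1·3 + 1)/(1·1 + 0) = 4/1; p² − 15·q² = 16 − 15 = 1.
  The first convergent with p² − 15·q² = 1 gives the fundamental solution (x₁, y₁) = (4, 1).
Step 2: Apply the recurrence (x_{n+1}, y_{n+1}) = (x₁x_n + 15y₁y_n, x₁y_n + y₁x_n) repeatedly.
  From (x_1, y_1) = (4, 1): x_2 = 4·4 + 15·1·1 = 31; y_2 = 4·1 + 1·4 = 8.
  From (x_2, y_2) = (31, 8): x_3 = 4·31 + 15·1·8 = 244; y_3 = 4·8 + 1·31 = 63.
  From (x_3, y_3) = (244, 63): x_4 = 4·244 + 15·1·63 = 1921; y_4 = 4·63 + 1·244 = 496.
  From (x_4, y_4) = (1921, 496): x_5 = 4·1921 + 15·1·496 = 15124; y_5 = 4·496 + 1·1921 = 3905.
  From (x_5, y_5) = (15124, 3905): x_6 = 4·15124 + 15·1·3905 = 119071; y_6 = 4·3905 + 1·15124 = 30744.
  From (x_6, y_6) = (119071, 30744): x_7 = 4·119071 + 15·1·30744 = 937444; y_7 = 4·30744 + 1·119071 = 242047.
Step 3: Verify x_7² - 15·y_7² = 878801253136 - 878801253135 = 1 (should be 1). ✓

(x_1, y_1) = (4, 1); (x_7, y_7) = (937444, 242047).


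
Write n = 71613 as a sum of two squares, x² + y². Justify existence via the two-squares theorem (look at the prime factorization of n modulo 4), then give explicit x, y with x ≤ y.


Step 1: Factor n = 71613 = 3^2 · 73 · 109.
Step 2: Check the mod-4 condition on each prime factor: 3 ≡ 3 (mod 4), exponent 2 (must be even); 73 ≡ 1 (mod 4), exponent 1; 109 ≡ 1 (mod 4), exponent 1.
All primes ≡ 3 (mod 4) appear to even exponent (or don't appear), so by the two-squares theorem n IS expressible as a sum of two squares.
Step 3: Build a representation. Group n = k² · m with k = 3 and m = 73 · 109 = 7957 (a product of primes ≡ 1 (mod 4)); a representation of m scales to one of n via (k·x)² + (k·y)² = k²(x² + y²). Each prime p ≡ 1 (mod 4) is itself a sum of two squares; find a² by testing p − a² for a perfect square:
  73: 73 − 1² = 72, 73 − 2² = 69, 73 − 3² = 64 = 8² ⇒ 73 = 3² + 8².
  109: 109 − 1² = 108, 109 − 2² = 105, 109 − 3² = 100 = 10² ⇒ 109 = 3² + 10².
  Combine using the Brahmagupta–Fibonacci identity (a² + b²)(c² + d²) = (ac − bd)² + (ad + bc)² = (ac + bd)² + (ad − bc)²:
  73 · 109 = 7957: from (3² + 8²)(3² + 10²), take (3·3 − 8·10, 3·10 + 8·3) = (9 − 80, 30 + 24) = (-71, 54); dropping signs (only squares matter) gives (71, 54); check 71² + 54² = 5041 + 2916 = 7957 ✓.
  Scale by k = 3: (3·71, 3·54) = (213, 162).
Step 4: Order so x ≤ y and verify: 162² + 213² = 26244 + 45369 = 71613 = n. ✓

n = 71613 = 162² + 213² (one valid representation with x ≤ y).


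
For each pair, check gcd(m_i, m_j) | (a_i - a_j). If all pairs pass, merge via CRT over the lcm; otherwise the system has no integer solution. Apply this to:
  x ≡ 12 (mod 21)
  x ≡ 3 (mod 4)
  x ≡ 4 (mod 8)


Moduli 21, 4, 8 are not pairwise coprime, so CRT works modulo lcm(m_i) when all pairwise compatibility conditions hold.
Pairwise compatibility: gcd(m_i, m_j) must divide a_i - a_j for every pair.
Merge one congruence at a time:
  Start: x ≡ 12 (mod 21).
  Combine with x ≡ 3 (mod 4): gcd(21, 4) = 1; 3 - 12 = -9, which IS divisible by 1, so compatible.
    Write x = 12 + 21·t and substitute into x ≡ 3 (mod 4): 21·t ≡ 3 − 12 = -9 (mod 4).
    Reduce coefficients mod 4: 1·t ≡ 3 (mod 4).
    So t ≡ 3 (mod 4).
    Then x = 12 + 21·3 = 75, valid modulo lcm(21, 4) = 84: x ≡ 75 (mod 84).
  Combine with x ≡ 4 (mod 8): gcd(84, 8) = 4, and 4 - 75 = -71 is NOT divisible by 4.
    ⇒ system is inconsistent (no integer solution).

No solution (the system is inconsistent).


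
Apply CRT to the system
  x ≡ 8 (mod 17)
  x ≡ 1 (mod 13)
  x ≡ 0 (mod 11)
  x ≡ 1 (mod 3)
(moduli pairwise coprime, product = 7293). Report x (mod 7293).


Product of moduli M = 17 · 13 · 11 · 3 = 7293.
Merge one congruence at a time:
  Start: x ≡ 8 (mod 17).
  Combine with x ≡ 1 (mod 13); new modulus lcm = 221.
    Write x = 8 + 17·t and substitute into x ≡ 1 (mod 13): 17·t ≡ 1 − 8 = -7 (mod 13).
    Reduce coefficients mod 13: 4·t ≡ 6 (mod 13).
    The inverse of 4 mod 13 is 10 (since 4·10 = 40 = 3·13 + 1), so t ≡ 10·6 = 60 ≡ 8 (mod 13).
    Then x = 8 + 17·8 = 144, valid modulo lcm(17, 13) = 221: x ≡ 144 (mod 221).
  Combine with x ≡ 0 (mod 11); new modulus lcm = 2431.
    Write x = 144 + 221·t and substitute into x ≡ 0 (mod 11): 221·t ≡ 0 − 144 = -144 (mod 11).
    Reduce coefficients mod 11: 1·t ≡ 10 (mod 11).
    So t ≡ 10 (mod 11).
    Then x = 144 + 221·10 = 2354, valid modulo lcm(221, 11) = 2431: x ≡ 2354 (mod 2431).
  Combine with x ≡ 1 (mod 3); new modulus lcm = 7293.
    Write x = 2354 + 2431·t and substitute into x ≡ 1 (mod 3): 2431·t ≡ 1 − 2354 = -2353 (mod 3).
    Reduce coefficients mod 3: 1·t ≡ 2 (mod 3).
    So t ≡ 2 (mod 3).
    Then x = 2354 + 2431·2 = 7216, valid modulo lcm(2431, 3) = 7293: x ≡ 7216 (mod 7293).
Verify against each original: 7216 mod 17 = 8, 7216 mod 13 = 1, 7216 mod 11 = 0, 7216 mod 3 = 1.

x ≡ 7216 (mod 7293).


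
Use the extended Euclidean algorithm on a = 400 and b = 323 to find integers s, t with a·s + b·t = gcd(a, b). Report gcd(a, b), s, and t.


Euclidean algorithm on (400, 323) — divide until remainder is 0:
  400 = 1 · 323 + 77
  323 = 4 · 77 + 15
  77 = 5 · 15 + 2
  15 = 7 · 2 + 1
  2 = 2 · 1 + 0
gcd(400, 323) = 1.
Track Bezout coefficients alongside the remainders: start with r₀ = 400 = a·1 + b·0 (s = 1, t = 0) and r₁ = 323 = a·0 + b·1 (s = 0, t = 1); each new remainder r_{k+1} = r_{k-1} − q_k·r_k inherits s_{k+1} = s_{k-1} − q_k·s_k, t_{k+1} = t_{k-1} − q_k·t_k, so r_k = a·s_k + b·t_k at every step:
  q = 1: r = 77, s = 1 − 1·0 = 1, t = 0 − 1·1 = -1  (check: 400·1 + 323·(-1) = 77)
  q = 4: r = 15, s = 0 − 4·1 = -4, t = 1 − 4·(-1) = 5  (check: 400·(-4) + 323·5 = 15)
  q = 5: r = 2, s = 1 − 5·(-4) = 21, t = -1 − 5·5 = -26  (check: 400·21 + 323·(-26) = 2)
  q = 7: r = 1, s = -4 − 7·21 = -151, t = 5 − 7·(-26) = 187  (check: 400·(-151) + 323·187 = 1)
The row with r = 1 (the gcd) gives the Bezout coefficients s = -151, t = 187.
Result: 400 · (-151) + 323 · (187) = 1.

gcd(400, 323) = 1; s = -151, t = 187 (check: 400·(-151) + 323·187 = 1).


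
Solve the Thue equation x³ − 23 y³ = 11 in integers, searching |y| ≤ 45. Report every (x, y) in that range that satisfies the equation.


The equation is x³ - 23y³ = 11. For fixed y, x³ = 23·y³ + 11, so a solution requires the RHS to be a perfect cube.
Strategy: iterate y from -45 to 45, compute RHS = 23·y³ + 11, and check whether it is a (positive or negative) perfect cube.
Check small values of y:
  y = 0: RHS = 11 is not a perfect cube.
  y = 1: RHS = 34 is not a perfect cube.
  y = -1: RHS = -12 is not a perfect cube.
  y = 2: RHS = 195 is not a perfect cube.
  y = -2: RHS = -173 is not a perfect cube.
  y = 3: RHS = 632 is not a perfect cube.
  y = -3: RHS = -610 is not a perfect cube.
Continuing the search up to |y| = 45 finds no solutions either.
No (x, y) in the scanned range satisfies the equation.

No integer solutions with |y| ≤ 45.


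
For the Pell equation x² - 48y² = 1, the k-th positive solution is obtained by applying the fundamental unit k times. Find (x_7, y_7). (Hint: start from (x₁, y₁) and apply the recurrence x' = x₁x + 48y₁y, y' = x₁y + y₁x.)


Step 1: Find the fundamental solution (x₁, y₁) of x² - 48y² = 1.
  Expand √48 as a continued fraction. a₀ = ⌊√48⌋ = 6; iterate m_{k+1} = d_k·a_k − m_k, d_{k+1} = (48 − m_{k+1}²)/d_k, a_{k+1} = ⌊(a₀ + m_{k+1})/d_{k+1}⌋ (starting m₀ = 0, d₀ = 1), with convergents p_k = a_k·p_{k-1} + p_{k-2}, q_k = a_k·q_{k-1} + q_{k-2} (p₋₁ = 1, q₋₁ = 0):
  k = 0: a₀ = 6; p₀/q₀ = 6/1; p₀² − 48·q₀² = 36 − 48 = -12.
  k = 1: m = 6, d = 12, a = ⌊(6 + 6)/12⌋ = 1; p/q = (1·6 + 1)/(1·1 + 0) = 7/1; p² − 48·q² = 49 − 48 = 1.
  The first convergent with p² − 48·q² = 1 gives the fundamental solution (x₁, y₁) = (7, 1).
Step 2: Apply the recurrence (x_{n+1}, y_{n+1}) = (x₁x_n + 48y₁y_n, x₁y_n + y₁x_n) repeatedly.
  From (x_1, y_1) = (7, 1): x_2 = 7·7 + 48·1·1 = 97; y_2 = 7·1 + 1·7 = 14.
  From (x_2, y_2) = (97, 14): x_3 = 7·97 + 48·1·14 = 1351; y_3 = 7·14 + 1·97 = 195.
  From (x_3, y_3) = (1351, 195): x_4 = 7·1351 + 48·1·195 = 18817; y_4 = 7·195 + 1·1351 = 2716.
  From (x_4, y_4) = (18817, 2716): x_5 = 7·18817 + 48·1·2716 = 262087; y_5 = 7·2716 + 1·18817 = 37829.
  From (x_5, y_5) = (262087, 37829): x_6 = 7·262087 + 48·1·37829 = 3650401; y_6 = 7·37829 + 1·262087 = 526890.
  From (x_6, y_6) = (3650401, 526890): x_7 = 7·3650401 + 48·1·526890 = 50843527; y_7 = 7·526890 + 1·3650401 = 7338631.
Step 3: Verify x_7² - 48·y_7² = 2585064237799729 - 2585064237799728 = 1 (should be 1). ✓

(x_1, y_1) = (7, 1); (x_7, y_7) = (50843527, 7338631).


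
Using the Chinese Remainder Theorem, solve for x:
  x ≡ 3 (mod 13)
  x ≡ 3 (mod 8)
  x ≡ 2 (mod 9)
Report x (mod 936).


Moduli 13, 8, 9 are pairwise coprime; by CRT there is a unique solution modulo M = 13 · 8 · 9 = 936.
Solve pairwise, accumulating the modulus:
  Start with x ≡ 3 (mod 13).
  Combine with x ≡ 3 (mod 8): since gcd(13, 8) = 1, we get a unique residue mod 104.
    Write x = 3 + 13·t and substitute into x ≡ 3 (mod 8): 13·t ≡ 3 − 3 = 0 (mod 8).
    Reduce coefficients mod 8: 5·t ≡ 0 (mod 8).
    The inverse of 5 mod 8 is 5 (since 5·5 = 25 = 3·8 + 1), so t ≡ 5·0 = 0 ≡ 0 (mod 8).
    Then x = 3 + 13·0 = 3, valid modulo lcm(13, 8) = 104: x ≡ 3 (mod 104).
  Combine with x ≡ 2 (mod 9): since gcd(104, 9) = 1, we get a unique residue mod 936.
    Write x = 3 + 104·t and substitute into x ≡ 2 (mod 9): 104·t ≡ 2 − 3 = -1 (mod 9).
    Reduce coefficients mod 9: 5·t ≡ 8 (mod 9).
    The inverse of 5 mod 9 is 2 (since 5·2 = 10 = 1·9 + 1), so t ≡ 2·8 = 16 ≡ 7 (mod 9).
    Then x = 3 + 104·7 = 731, valid modulo lcm(104, 9) = 936: x ≡ 731 (mod 936).
Verify: 731 mod 13 = 3 ✓, 731 mod 8 = 3 ✓, 731 mod 9 = 2 ✓.

x ≡ 731 (mod 936).


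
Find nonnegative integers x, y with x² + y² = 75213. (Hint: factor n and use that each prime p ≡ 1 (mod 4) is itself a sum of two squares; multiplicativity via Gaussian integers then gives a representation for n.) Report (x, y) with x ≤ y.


Step 1: Factor n = 75213 = 3^2 · 61 · 137.
Step 2: Check the mod-4 condition on each prime factor: 3 ≡ 3 (mod 4), exponent 2 (must be even); 61 ≡ 1 (mod 4), exponent 1; 137 ≡ 1 (mod 4), exponent 1.
All primes ≡ 3 (mod 4) appear to even exponent (or don't appear), so by the two-squares theorem n IS expressible as a sum of two squares.
Step 3: Build a representation. Group n = k² · m with k = 3 and m = 61 · 137 = 8357 (a product of primes ≡ 1 (mod 4)); a representation of m scales to one of n via (k·x)² + (k·y)² = k²(x² + y²). Each prime p ≡ 1 (mod 4) is itself a sum of two squares; find a² by testing p − a² for a perfect square:
  61: 61 − 1² = 60, 61 − 2² = 57, 61 − 3² = 52, 61 − 4² = 45, 61 − 5² = 36 = 6² ⇒ 61 = 5² + 6².
  137: 137 − 1² = 136, 137 − 2² = 133, 137 − 3² = 128, 137 − 4² = 121 = 11² ⇒ 137 = 4² + 11².
  Combine using the Brahmagupta–Fibonacci identity (a² + b²)(c² + d²) = (ac − bd)² + (ad + bc)² = (ac + bd)² + (ad − bc)²:
  61 · 137 = 8357: from (5² + 6²)(4² + 11²), take (5·4 − 6·11, 5·11 + 6·4) = (20 − 66, 55 + 24) = (-46, 79); dropping signs (only squares matter) gives (46, 79); check 46² + 79² = 2116 + 6241 = 8357 ✓.
  Scale by k = 3: (3·46, 3·79) = (138, 237).
Step 4: Order so x ≤ y and verify: 138² + 237² = 19044 + 56169 = 75213 = n. ✓

n = 75213 = 138² + 237² (one valid representation with x ≤ y).


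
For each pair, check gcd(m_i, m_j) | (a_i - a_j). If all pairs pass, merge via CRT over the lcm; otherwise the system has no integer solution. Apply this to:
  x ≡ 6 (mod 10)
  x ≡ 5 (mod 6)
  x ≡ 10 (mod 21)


Moduli 10, 6, 21 are not pairwise coprime, so CRT works modulo lcm(m_i) when all pairwise compatibility conditions hold.
Pairwise compatibility: gcd(m_i, m_j) must divide a_i - a_j for every pair.
Merge one congruence at a time:
  Start: x ≡ 6 (mod 10).
  Combine with x ≡ 5 (mod 6): gcd(10, 6) = 2, and 5 - 6 = -1 is NOT divisible by 2.
    ⇒ system is inconsistent (no integer solution).

No solution (the system is inconsistent).


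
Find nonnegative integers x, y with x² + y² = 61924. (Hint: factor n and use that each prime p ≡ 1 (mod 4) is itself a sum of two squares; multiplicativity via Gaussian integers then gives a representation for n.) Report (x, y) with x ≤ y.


Step 1: Factor n = 61924 = 2^2 · 113 · 137.
Step 2: Check the mod-4 condition on each prime factor: 2 = 2 (special); 113 ≡ 1 (mod 4), exponent 1; 137 ≡ 1 (mod 4), exponent 1.
All primes ≡ 3 (mod 4) appear to even exponent (or don't appear), so by the two-squares theorem n IS expressible as a sum of two squares.
Step 3: Build a representation. Group n = k² · m with k = 2 and m = 113 · 137 = 15481 (a product of primes ≡ 1 (mod 4)); a representation of m scales to one of n via (k·x)² + (k·y)² = k²(x² + y²). Each prime p ≡ 1 (mod 4) is itself a sum of two squares; find a² by testing p − a² for a perfect square:
  113: 113 − 1² = 112, 113 − 2² = 109, 113 − 3² = 104, 113 − 4² = 97, 113 − 5² = 88, 113 − 6² = 77, 113 − 7² = 64 = 8² ⇒ 113 = 7² + 8².
  137: 137 − 1² = 136, 137 − 2² = 133, 137 − 3² = 128, 137 − 4² = 121 = 11² ⇒ 137 = 4² + 11².
  Combine using the Brahmagupta–Fibonacci identity (a² + b²)(c² + d²) = (ac − bd)² + (ad + bc)² = (ac + bd)² + (ad − bc)²:
  113 · 137 = 15481: from (7² + 8²)(4² + 11²), take (7·4 − 8·11, 7·11 + 8·4) = (28 − 88, 77 + 32) = (-60, 109); dropping signs (only squares matter) gives (60, 109); check 60² + 109² = 3600 + 11881 = 15481 ✓.
  Scale by k = 2: (2·60, 2·109) = (120, 218).
Step 4: Order so x ≤ y and verify: 120² + 218² = 14400 + 47524 = 61924 = n. ✓

n = 61924 = 120² + 218² (one valid representation with x ≤ y).


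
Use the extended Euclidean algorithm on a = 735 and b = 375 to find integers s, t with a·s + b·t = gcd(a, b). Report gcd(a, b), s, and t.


Euclidean algorithm on (735, 375) — divide until remainder is 0:
  735 = 1 · 375 + 360
  375 = 1 · 360 + 15
  360 = 24 · 15 + 0
gcd(735, 375) = 15.
Track Bezout coefficients alongside the remainders: start with r₀ = 735 = a·1 + b·0 (s = 1, t = 0) and r₁ = 375 = a·0 + b·1 (s = 0, t = 1); each new remainder r_{k+1} = r_{k-1} − q_k·r_k inherits s_{k+1} = s_{k-1} − q_k·s_k, t_{k+1} = t_{k-1} − q_k·t_k, so r_k = a·s_k + b·t_k at every step:
  q = 1: r = 360, s = 1 − 1·0 = 1, t = 0 − 1·1 = -1  (check: 735·1 + 375·(-1) = 360)
  q = 1: r = 15, s = 0 − 1·1 = -1, t = 1 − 1·(-1) = 2  (check: 735·(-1) + 375·2 = 15)
The row with r = 15 (the gcd) gives the Bezout coefficients s = -1, t = 2.
Result: 735 · (-1) + 375 · (2) = 15.

gcd(735, 375) = 15; s = -1, t = 2 (check: 735·(-1) + 375·2 = 15).


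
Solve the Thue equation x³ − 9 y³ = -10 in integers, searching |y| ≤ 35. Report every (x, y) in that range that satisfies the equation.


The equation is x³ - 9y³ = -10. For fixed y, x³ = 9·y³ − 10, so a solution requires the RHS to be a perfect cube.
Strategy: iterate y from -35 to 35, compute RHS = 9·y³ − 10, and check whether it is a (positive or negative) perfect cube.
Check small values of y:
  y = 0: RHS = -10 is not a perfect cube.
  y = 1: RHS = -1 = (-1)³ ⇒ x = -1 works.
  y = -1: RHS = -19 is not a perfect cube.
  y = 2: RHS = 62 is not a perfect cube.
  y = -2: RHS = -82 is not a perfect cube.
  y = 3: RHS = 233 is not a perfect cube.
  y = -3: RHS = -253 is not a perfect cube.
Continuing the search up to |y| = 35 finds no further solutions beyond those listed.
Collected solutions: (-1, 1).

Solutions (with |y| ≤ 35): (-1, 1).


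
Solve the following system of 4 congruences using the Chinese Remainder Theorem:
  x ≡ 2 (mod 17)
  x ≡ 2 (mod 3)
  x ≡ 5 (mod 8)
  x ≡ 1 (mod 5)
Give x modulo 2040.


Product of moduli M = 17 · 3 · 8 · 5 = 2040.
Merge one congruence at a time:
  Start: x ≡ 2 (mod 17).
  Combine with x ≡ 2 (mod 3); new modulus lcm = 51.
    Write x = 2 + 17·t and substitute into x ≡ 2 (mod 3): 17·t ≡ 2 − 2 = 0 (mod 3).
    Reduce coefficients mod 3: 2·t ≡ 0 (mod 3).
    The inverse of 2 mod 3 is 2 (since 2·2 = 4 = 1·3 + 1), so t ≡ 2·0 = 0 ≡ 0 (mod 3).
    Then x = 2 + 17·0 = 2, valid modulo lcm(17, 3) = 51: x ≡ 2 (mod 51).
  Combine with x ≡ 5 (mod 8); new modulus lcm = 408.
    Write x = 2 + 51·t and substitute into x ≡ 5 (mod 8): 51·t ≡ 5 − 2 = 3 (mod 8).
    Reduce coefficients mod 8: 3·t ≡ 3 (mod 8).
    The inverse of 3 mod 8 is 3 (since 3·3 = 9 = 1·8 + 1), so t ≡ 3·3 = 9 ≡ 1 (mod 8).
    Then x = 2 + 51·1 = 53, valid modulo lcm(51, 8) = 408: x ≡ 53 (mod 408).
  Combine with x ≡ 1 (mod 5); new modulus lcm = 2040.
    Write x = 53 + 408·t and substitute into x ≡ 1 (mod 5): 408·t ≡ 1 − 53 = -52 (mod 5).
    Reduce coefficients mod 5: 3·t ≡ 3 (mod 5).
    The inverse of 3 mod 5 is 2 (since 3·2 = 6 = 1·5 + 1), so t ≡ 2·3 = 6 ≡ 1 (mod 5).
    Then x = 53 + 408·1 = 461, valid modulo lcm(408, 5) = 2040: x ≡ 461 (mod 2040).
Verify against each original: 461 mod 17 = 2, 461 mod 3 = 2, 461 mod 8 = 5, 461 mod 5 = 1.

x ≡ 461 (mod 2040).


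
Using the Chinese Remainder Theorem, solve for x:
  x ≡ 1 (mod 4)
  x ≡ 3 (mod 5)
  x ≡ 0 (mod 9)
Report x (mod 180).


Moduli 4, 5, 9 are pairwise coprime; by CRT there is a unique solution modulo M = 4 · 5 · 9 = 180.
Solve pairwise, accumulating the modulus:
  Start with x ≡ 1 (mod 4).
  Combine with x ≡ 3 (mod 5): since gcd(4, 5) = 1, we get a unique residue mod 20.
    Write x = 1 + 4·t and substitute into x ≡ 3 (mod 5): 4·t ≡ 3 − 1 = 2 (mod 5).
    The inverse of 4 mod 5 is 4 (since 4·4 = 16 = 3·5 + 1), so t ≡ 4·2 = 8 ≡ 3 (mod 5).
    Then x = 1 + 4·3 = 13, valid modulo lcm(4, 5) = 20: x ≡ 13 (mod 20).
  Combine with x ≡ 0 (mod 9): since gcd(20, 9) = 1, we get a unique residue mod 180.
    Write x = 13 + 20·t and substitute into x ≡ 0 (mod 9): 20·t ≡ 0 − 13 = -13 (mod 9).
    Reduce coefficients mod 9: 2·t ≡ 5 (mod 9).
    The inverse of 2 mod 9 is 5 (since 2·5 = 10 = 1·9 + 1), so t ≡ 5·5 = 25 ≡ 7 (mod 9).
    Then x = 13 + 20·7 = 153, valid modulo lcm(20, 9) = 180: x ≡ 153 (mod 180).
Verify: 153 mod 4 = 1 ✓, 153 mod 5 = 3 ✓, 153 mod 9 = 0 ✓.

x ≡ 153 (mod 180).


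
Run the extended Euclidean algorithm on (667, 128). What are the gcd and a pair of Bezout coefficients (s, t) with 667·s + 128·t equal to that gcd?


Euclidean algorithm on (667, 128) — divide until remainder is 0:
  667 = 5 · 128 + 27
  128 = 4 · 27 + 20
  27 = 1 · 20 + 7
  20 = 2 · 7 + 6
  7 = 1 · 6 + 1
  6 = 6 · 1 + 0
gcd(667, 128) = 1.
Track Bezout coefficients alongside the remainders: start with r₀ = 667 = a·1 + b·0 (s = 1, t = 0) and r₁ = 128 = a·0 + b·1 (s = 0, t = 1); each new remainder r_{k+1} = r_{k-1} − q_k·r_k inherits s_{k+1} = s_{k-1} − q_k·s_k, t_{k+1} = t_{k-1} − q_k·t_k, so r_k = a·s_k + b·t_k at every step:
  q = 5: r = 27, s = 1 − 5·0 = 1, t = 0 − 5·1 = -5  (check: 667·1 + 128·(-5) = 27)
  q = 4: r = 20, s = 0 − 4·1 = -4, t = 1 − 4·(-5) = 21  (check: 667·(-4) + 128·21 = 20)
  q = 1: r = 7, s = 1 − 1·(-4) = 5, t = -5 − 1·21 = -26  (check: 667·5 + 128·(-26) = 7)
  q = 2: r = 6, s = -4 − 2·5 = -14, t = 21 − 2·(-26) = 73  (check: 667·(-14) + 128·73 = 6)
  q = 1: r = 1, s = 5 − 1·(-14) = 19, t = -26 − 1·73 = -99  (check: 667·19 + 128·(-99) = 1)
The row with r = 1 (the gcd) gives the Bezout coefficients s = 19, t = -99.
Result: 667 · (19) + 128 · (-99) = 1.

gcd(667, 128) = 1; s = 19, t = -99 (check: 667·19 + 128·(-99) = 1).


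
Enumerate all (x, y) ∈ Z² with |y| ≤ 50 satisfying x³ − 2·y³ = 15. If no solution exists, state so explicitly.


The equation is x³ - 2y³ = 15. For fixed y, x³ = 2·y³ + 15, so a solution requires the RHS to be a perfect cube.
Strategy: iterate y from -50 to 50, compute RHS = 2·y³ + 15, and check whether it is a (positive or negative) perfect cube.
Check small values of y:
  y = 0: RHS = 15 is not a perfect cube.
  y = 1: RHS = 17 is not a perfect cube.
  y = -1: RHS = 13 is not a perfect cube.
  y = 2: RHS = 31 is not a perfect cube.
  y = -2: RHS = -1 = (-1)³ ⇒ x = -1 works.
  y = 3: RHS = 69 is not a perfect cube.
  y = -3: RHS = -39 is not a perfect cube.
Continuing the search up to |y| = 50 finds no further solutions beyond those listed.
Collected solutions: (-1, -2).

Solutions (with |y| ≤ 50): (-1, -2).


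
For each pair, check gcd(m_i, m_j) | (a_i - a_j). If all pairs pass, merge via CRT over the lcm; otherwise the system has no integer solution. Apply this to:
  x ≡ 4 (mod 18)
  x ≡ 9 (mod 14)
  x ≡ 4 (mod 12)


Moduli 18, 14, 12 are not pairwise coprime, so CRT works modulo lcm(m_i) when all pairwise compatibility conditions hold.
Pairwise compatibility: gcd(m_i, m_j) must divide a_i - a_j for every pair.
Merge one congruence at a time:
  Start: x ≡ 4 (mod 18).
  Combine with x ≡ 9 (mod 14): gcd(18, 14) = 2, and 9 - 4 = 5 is NOT divisible by 2.
    ⇒ system is inconsistent (no integer solution).

No solution (the system is inconsistent).


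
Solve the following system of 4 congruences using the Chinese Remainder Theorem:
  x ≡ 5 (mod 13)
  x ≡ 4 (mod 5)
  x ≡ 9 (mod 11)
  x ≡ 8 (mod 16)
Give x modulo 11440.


Product of moduli M = 13 · 5 · 11 · 16 = 11440.
Merge one congruence at a time:
  Start: x ≡ 5 (mod 13).
  Combine with x ≡ 4 (mod 5); new modulus lcm = 65.
    Write x = 5 + 13·t and substitute into x ≡ 4 (mod 5): 13·t ≡ 4 − 5 = -1 (mod 5).
    Reduce coefficients mod 5: 3·t ≡ 4 (mod 5).
    The inverse of 3 mod 5 is 2 (since 3·2 = 6 = 1·5 + 1), so t ≡ 2·4 = 8 ≡ 3 (mod 5).
    Then x = 5 + 13·3 = 44, valid modulo lcm(13, 5) = 65: x ≡ 44 (mod 65).
  Combine with x ≡ 9 (mod 11); new modulus lcm = 715.
    Write x = 44 + 65·t and substitute into x ≡ 9 (mod 11): 65·t ≡ 9 − 44 = -35 (mod 11).
    Reduce coefficients mod 11: 10·t ≡ 9 (mod 11).
    The inverse of 10 mod 11 is 10 (since 10·10 = 100 = 9·11 + 1), so t ≡ 10·9 = 90 ≡ 2 (mod 11).
    Then x = 44 + 65·2 = 174, valid modulo lcm(65, 11) = 715: x ≡ 174 (mod 715).
  Combine with x ≡ 8 (mod 16); new modulus lcm = 11440.
    Write x = 174 + 715·t and substitute into x ≡ 8 (mod 16): 715·t ≡ 8 − 174 = -166 (mod 16).
    Reduce coefficients mod 16: 11·t ≡ 10 (mod 16).
    The inverse of 11 mod 16 is 3 (since 11·3 = 33 = 2·16 + 1), so t ≡ 3·10 = 30 ≡ 14 (mod 16).
    Then x = 174 + 715·14 = 10184, valid modulo lcm(715, 16) = 11440: x ≡ 10184 (mod 11440).
Verify against each original: 10184 mod 13 = 5, 10184 mod 5 = 4, 10184 mod 11 = 9, 10184 mod 16 = 8.

x ≡ 10184 (mod 11440).


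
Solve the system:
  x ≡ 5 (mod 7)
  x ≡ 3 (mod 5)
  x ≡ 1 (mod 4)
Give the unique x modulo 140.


Moduli 7, 5, 4 are pairwise coprime; by CRT there is a unique solution modulo M = 7 · 5 · 4 = 140.
Solve pairwise, accumulating the modulus:
  Start with x ≡ 5 (mod 7).
  Combine with x ≡ 3 (mod 5): since gcd(7, 5) = 1, we get a unique residue mod 35.
    Write x = 5 + 7·t and substitute into x ≡ 3 (mod 5): 7·t ≡ 3 − 5 = -2 (mod 5).
    Reduce coefficients mod 5: 2·t ≡ 3 (mod 5).
    The inverse of 2 mod 5 is 3 (since 2·3 = 6 = 1·5 + 1), so t ≡ 3·3 = 9 ≡ 4 (mod 5).
    Then x = 5 + 7·4 = 33, valid modulo lcm(7, 5) = 35: x ≡ 33 (mod 35).
  Combine with x ≡ 1 (mod 4): since gcd(35, 4) = 1, we get a unique residue mod 140.
    Write x = 33 + 35·t and substitute into x ≡ 1 (mod 4): 35·t ≡ 1 − 33 = -32 (mod 4).
    Reduce coefficients mod 4: 3·t ≡ 0 (mod 4).
    The inverse of 3 mod 4 is 3 (since 3·3 = 9 = 2·4 + 1), so t ≡ 3·0 = 0 ≡ 0 (mod 4).
    Then x = 33 + 35·0 = 33, valid modulo lcm(35, 4) = 140: x ≡ 33 (mod 140).
Verify: 33 mod 7 = 5 ✓, 33 mod 5 = 3 ✓, 33 mod 4 = 1 ✓.

x ≡ 33 (mod 140).
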